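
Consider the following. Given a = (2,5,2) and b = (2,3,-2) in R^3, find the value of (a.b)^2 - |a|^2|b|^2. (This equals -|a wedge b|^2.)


a . b = 2*2 + 5*3 + 2*(-2)
= 4 + 15 + (-4) = 15
|a|^2 = 2^2 + 5^2 + 2^2 = 33
|b|^2 = 2^2 + 3^2 + (-2)^2 = 17
(a.b)^2 = 15^2 = 225
|a|^2 * |b|^2 = 33 * 17 = 561
Result = 225 - 561 = -336


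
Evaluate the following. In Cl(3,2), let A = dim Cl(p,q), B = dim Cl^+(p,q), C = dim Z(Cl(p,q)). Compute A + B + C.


n = 3 + 2 = 5
Total dim = 2^5 = 32
Even subalgebra dim = 2^4 = 16
n is odd, so center dim = 2
Sum = 32 + 16 + 2 = 50


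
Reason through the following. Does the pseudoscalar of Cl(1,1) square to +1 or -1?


The pseudoscalar I = e1...e_n (product of all n generators) of Cl(p,q) satisfies I^2 = (-1)^(q + n(n-1)/2).
p = 1, q = 1, n = p + q = 2
n(n-1)/2 = 2 * 1 / 2 = 1
Exponent = q + n(n-1)/2 = 1 + 1 = 2
I^2 = (-1)^2 = +1


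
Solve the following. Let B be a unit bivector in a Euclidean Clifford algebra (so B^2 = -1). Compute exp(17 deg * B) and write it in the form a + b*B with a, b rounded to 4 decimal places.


For a unit bivector B with B^2 = -1, the exponential series gives
e^(theta*B) = cos(theta) + sin(theta)*B (the GA analogue of Euler's formula).
theta = 17 degrees = 0.296706 rad
cos(17 deg) = 0.9563
sin(17 deg) = 0.2924
exp(theta*B) = 0.9563 + 0.2924*B


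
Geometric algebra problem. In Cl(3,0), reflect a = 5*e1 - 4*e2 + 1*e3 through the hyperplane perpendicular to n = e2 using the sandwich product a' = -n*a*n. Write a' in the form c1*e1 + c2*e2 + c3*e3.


Reflection formula: a' = -n*a*n, with n = e2 (unit vector, n^2 = 1).
For reflection through hyperplane perp to e2:
The component along e2 flips sign, others stay.
a = (5, -4, 1)
a' = (5, 4, 1)
a' = 5*e1 + 4*e2 + 1*e3


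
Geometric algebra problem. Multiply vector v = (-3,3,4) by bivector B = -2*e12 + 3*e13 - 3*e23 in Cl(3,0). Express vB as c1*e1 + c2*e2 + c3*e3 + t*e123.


vB has grade-1 (vector) and grade-3 (trivector) parts: vB = (v _| B) + (v ^ B).
Vector part <vB>_1:
  e1: -v2*b12 - v3*b13 = -(3)*(-2) - (4)*(3) = -6
  e2: v1*b12 - v3*b23 = (-3)*(-2) - (4)*(-3) = 18
  e3: v1*b13 + v2*b23 = (-3)*(3) + (3)*(-3) = -18
Trivector part <vB>_3:
  e123: v1*b23 - v2*b13 + v3*b12 = (-3)*(-3) - (3)*(3) + (4)*(-2) = -8
vB = -6*e1 + 18*e2 - 18*e3 - 8*e123


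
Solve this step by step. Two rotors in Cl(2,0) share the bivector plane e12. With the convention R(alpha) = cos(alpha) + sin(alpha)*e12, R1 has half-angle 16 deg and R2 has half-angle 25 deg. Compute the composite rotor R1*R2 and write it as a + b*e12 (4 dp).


Same-plane rotors commute and their half-angles add:
R1*R2 = cos(a1 + a2) + sin(a1 + a2)*e12.
a1 + a2 = 16 + 25 = 41 deg
cos(41 deg) = 0.7547
sin(41 deg) = 0.6561
R1*R2 = 0.7547 + 0.6561*e12


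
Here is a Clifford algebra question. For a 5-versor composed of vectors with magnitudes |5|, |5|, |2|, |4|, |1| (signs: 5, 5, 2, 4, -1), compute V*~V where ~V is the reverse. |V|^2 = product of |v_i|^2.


Each vector v_i has |v_i|^2 = s_i^2
Squared scales: 5^2 = 25, 5^2 = 25, 2^2 = 4, 4^2 = 16, (-1)^2 = 1
|V|^2 = 25 * 25 * 4 * 16 * 1
= 40000


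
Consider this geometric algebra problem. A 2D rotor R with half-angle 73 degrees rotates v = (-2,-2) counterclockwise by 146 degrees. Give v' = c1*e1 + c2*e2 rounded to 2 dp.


Rotor R = cos(73deg) - sin(73deg)*e12
Rotation angle theta = 2 * 73 = 146 degrees
v' = R*v*~R rotates v by theta.
cos(146deg) = -0.8290, sin(146deg) = 0.5592
v'_1 = -2*cos(146deg) - (-2)*sin(146deg)
= -2*(-0.8290) - (-2)*0.5592
= 2.78
v'_2 = -2*sin(146deg) + (-2)*cos(146deg)
= -2*0.5592 + (-2)*(-0.8290)
= 0.54
v' = 2.78*e1 + 0.54*e2


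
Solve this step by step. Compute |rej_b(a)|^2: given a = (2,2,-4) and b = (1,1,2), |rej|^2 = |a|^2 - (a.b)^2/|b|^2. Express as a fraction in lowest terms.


|a|^2 = 2^2 + 2^2 + (-4)^2 = 24
|b|^2 = 1^2 + 1^2 + 2^2 = 6
a . b = 2*1 + 2*1 + (-4)*2 = -4
(a.b)^2 = (-4)^2 = 16
|rej|^2 = 24 - 16/6
= (144 - 16)/6
= 128/6
In lowest terms: 64/3


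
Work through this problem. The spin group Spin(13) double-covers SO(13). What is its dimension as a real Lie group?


Spin(n) double-covers SO(n); both have Lie algebra so(n) of dimension n(n-1)/2.
n = 13
n(n-1) = 13 * 12 = 156
dim Spin(13) = 156/2 = 78


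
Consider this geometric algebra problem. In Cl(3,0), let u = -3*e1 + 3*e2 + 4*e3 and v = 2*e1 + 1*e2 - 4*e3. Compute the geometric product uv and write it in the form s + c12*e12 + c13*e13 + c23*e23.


In Cl(3,0): e_i^2 = 1, e_ie_j = -e_je_i for i != j.
Scalar part = u . v = (-3)*2 + 3*1 + 4*(-4)
= -6 + 3 + (-16) = -19
e12 coeff = (-3)*1 - 3*2 = -3 - 6 = -9
e13 coeff = (-3)*(-4) - 4*2 = 12 - 8 = 4
e23 coeff = 3*(-4) - 4*1 = -12 - 4 = -16
uv = -19 - 9*e12 + 4*e13 - 16*e23


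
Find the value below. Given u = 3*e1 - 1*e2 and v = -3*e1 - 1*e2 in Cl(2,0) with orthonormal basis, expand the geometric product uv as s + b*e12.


Expand: (3*e1 - 1*e2)(-3*e1 - 1*e2)
= 3*(-3)*e1e1 + 3*(-1)*e1e2 + (-1)*(-3)*e2e1 + (-1)*(-1)*e2e2
Using e1^2 = e2^2 = 1, e2e1 = -e1e2:
Scalar part s = 3*(-3) + (-1)*(-1) = -9 + 1 = -8
Bivector part b = 3*(-1) - (-1)*(-3) = -3 - 3 = -6
uv = -8 - 6*e12


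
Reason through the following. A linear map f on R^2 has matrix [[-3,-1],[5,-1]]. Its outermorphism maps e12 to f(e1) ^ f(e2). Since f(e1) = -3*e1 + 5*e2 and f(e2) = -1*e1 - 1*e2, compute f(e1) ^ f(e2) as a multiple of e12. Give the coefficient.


The outermorphism of a linear map f sends e1^e2 to f(e1)^f(e2).
f(e1) = -3*e1 + 5*e2
f(e2) = -1*e1 - 1*e2
f(e1) ^ f(e2) = (-3*e1 + 5*e2) ^ (-1*e1 - 1*e2)
= (-3)*(-1)*e12 + 5*(-1)*e21
= (3 - (-5))*e12
= 8*e12
Coefficient = 8


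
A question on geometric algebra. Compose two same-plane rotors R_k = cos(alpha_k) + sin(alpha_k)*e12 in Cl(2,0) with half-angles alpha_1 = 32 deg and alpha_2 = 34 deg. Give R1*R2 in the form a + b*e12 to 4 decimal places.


Same-plane rotors commute and their half-angles add:
R1*R2 = cos(a1 + a2) + sin(a1 + a2)*e12.
a1 + a2 = 32 + 34 = 66 deg
cos(66 deg) = 0.4067
sin(66 deg) = 0.9135
R1*R2 = 0.4067 + 0.9135*e12


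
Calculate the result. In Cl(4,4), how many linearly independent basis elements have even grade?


Even subalgebra dimension = 2^(n-1)
n = 4 + 4 = 8
2^(8 - 1) = 2^7 = 128
Verification: sum of C(8,k) for even k = 1 + 28 + 70 + 28 + 1 = 128
Result = 128


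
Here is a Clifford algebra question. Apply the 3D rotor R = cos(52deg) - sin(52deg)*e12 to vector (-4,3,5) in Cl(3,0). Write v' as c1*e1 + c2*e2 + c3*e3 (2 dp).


Rotor R = cos(52deg) - sin(52deg)*e12
Rotation angle theta = 2 * 52 = 104 degrees in the e12 plane (e1 -> e2).
The component perpendicular to the plane (e3) is invariant: v'_3 = v3 = 5.00
cos(104deg) = -0.2419, sin(104deg) = 0.9703
v'_1 = v1*cos(theta) - v2*sin(theta) = -4*(-0.2419) - 3*0.9703 = -1.94
v'_2 = v1*sin(theta) + v2*cos(theta) = -4*0.9703 + 3*(-0.2419) = -4.61
v' = -1.94*e1 - 4.61*e2 + 5.00*e3


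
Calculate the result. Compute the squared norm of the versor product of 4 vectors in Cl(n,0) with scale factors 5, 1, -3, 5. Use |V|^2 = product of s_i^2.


Each vector v_i has |v_i|^2 = s_i^2
Squared scales: 5^2 = 25, 1^2 = 1, (-3)^2 = 9, 5^2 = 25
|V|^2 = 25 * 1 * 9 * 25
= 5625


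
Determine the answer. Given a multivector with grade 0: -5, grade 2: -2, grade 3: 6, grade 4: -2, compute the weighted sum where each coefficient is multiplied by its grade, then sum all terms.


Grade-weighted sum = sum of grade_k * coefficient_k
0*(-5) = 0
2*(-2) = -4
3*6 = 18
4*(-2) = -8
Total = 0 + (-4) + 18 + (-8) = 6


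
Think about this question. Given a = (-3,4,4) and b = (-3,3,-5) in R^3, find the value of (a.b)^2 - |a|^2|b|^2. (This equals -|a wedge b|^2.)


a . b = (-3)*(-3) + 4*3 + 4*(-5)
= 9 + 12 + (-20) = 1
|a|^2 = (-3)^2 + 4^2 + 4^2 = 41
|b|^2 = (-3)^2 + 3^2 + (-5)^2 = 43
(a.b)^2 = 1^2 = 1
|a|^2 * |b|^2 = 41 * 43 = 1763
Result = 1 - 1763 = -1762


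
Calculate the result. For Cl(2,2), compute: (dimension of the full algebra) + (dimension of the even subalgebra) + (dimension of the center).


n = 2 + 2 = 4
Total dim = 2^4 = 16
Even subalgebra dim = 2^3 = 8
n is even, so center dim = 1
Sum = 16 + 8 + 1 = 25


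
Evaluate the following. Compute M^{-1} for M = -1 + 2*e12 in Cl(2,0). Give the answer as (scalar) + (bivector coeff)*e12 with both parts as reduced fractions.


M = -1 + 2*e12, where e12^2 = -1.
Since M commutes with its reverse ~M = a - b*e12, M * ~M = a^2 - b^2*e12^2 = a^2 + b^2.
So M^{-1} = ~M / (a^2 + b^2) = (a - b*e12)/(a^2 + b^2).
a^2 + b^2 = 1 + 4 = 5
Scalar part = -1/5 = -1/5
Bivector coeff = -2/5 = -2/5
M^{-1} = -1/5 - 2/5*e12


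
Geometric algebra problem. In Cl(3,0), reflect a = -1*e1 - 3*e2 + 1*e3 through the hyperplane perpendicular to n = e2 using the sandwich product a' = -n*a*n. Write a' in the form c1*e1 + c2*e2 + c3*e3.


Reflection formula: a' = -n*a*n, with n = e2 (unit vector, n^2 = 1).
For reflection through hyperplane perp to e2:
The component along e2 flips sign, others stay.
a = (-1, -3, 1)
a' = (-1, 3, 1)
a' = -1*e1 + 3*e2 + 1*e3


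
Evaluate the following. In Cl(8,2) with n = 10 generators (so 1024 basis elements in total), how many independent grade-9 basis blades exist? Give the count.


Number of grade-k basis blades in Cl(p,q) with n = p + q is C(n, k).
n = 8 + 2 = 10
C(10, 9) = 10! / (9! * 1!)
= 3628800 / (362880 * 1)
= 10


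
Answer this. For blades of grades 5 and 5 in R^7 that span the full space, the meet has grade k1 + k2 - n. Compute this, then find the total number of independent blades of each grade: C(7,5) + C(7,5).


Meet grade = grade(A) + grade(B) - n
= 5 + 5 - 7 = 3
C(7,5) = 21
C(7,5) = 21
dim_A + dim_B = 21 + 21 = 42


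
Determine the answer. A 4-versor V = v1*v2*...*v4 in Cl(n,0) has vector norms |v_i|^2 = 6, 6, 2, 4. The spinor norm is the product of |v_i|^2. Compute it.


Spinor norm N(V) = |v1|^2 * |v2|^2 * ... * |v4|^2
= 6 * 6 * 2 * 4
Running product: 6, 36, 72, 288
N(V) = 288


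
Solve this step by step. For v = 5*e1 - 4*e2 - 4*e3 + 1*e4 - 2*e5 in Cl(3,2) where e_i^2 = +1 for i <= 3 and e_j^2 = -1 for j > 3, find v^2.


v^2 = sum of c_i^2 * e_i^2
Positive signature terms (e_i^2 = +1): 5^2 + (-4)^2 + (-4)^2 = 57
Negative signature terms (e_j^2 = -1): 1^2 + (-2)^2 = 5
v^2 = 57 - 5 = 52


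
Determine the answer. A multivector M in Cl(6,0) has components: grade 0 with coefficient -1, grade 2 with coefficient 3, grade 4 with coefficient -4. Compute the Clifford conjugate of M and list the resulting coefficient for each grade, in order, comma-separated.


Clifford conjugate sign for grade k: (-1)^(k(k+1)/2)
Grade 0: (-1)^(0*1/2) = (-1)^0 = 1, coeff -1 -> -1
Grade 2: (-1)^(2*3/2) = (-1)^3 = -1, coeff 3 -> -3
Grade 4: (-1)^(4*5/2) = (-1)^10 = 1, coeff -4 -> -4
Conjugated coefficients: -1, -3, -4


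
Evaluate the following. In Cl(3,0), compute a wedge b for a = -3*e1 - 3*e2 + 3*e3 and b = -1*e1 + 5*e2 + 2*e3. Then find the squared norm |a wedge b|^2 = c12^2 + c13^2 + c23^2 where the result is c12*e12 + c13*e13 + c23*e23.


a wedge b = (a1*b2 - a2*b1)*e12 + (a1*b3 - a3*b1)*e13 + (a2*b3 - a3*b2)*e23
e12 coeff: (-3)*5 - (-3)*(-1) = -15 - 3 = -18
e13 coeff: (-3)*2 - 3*(-1) = -6 - (-3) = -3
e23 coeff: (-3)*2 - 3*5 = -6 - 15 = -21
|a wedge b|^2 = (-18)^2 + (-3)^2 + (-21)^2
= 324 + 9 + 441
= 774


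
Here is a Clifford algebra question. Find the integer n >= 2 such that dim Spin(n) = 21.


dim Spin(n) = dim so(n) = n(n-1)/2.
Solve n(n-1)/2 = 21, i.e. n^2 - n - 42 = 0.
Discriminant = 1 + 8*21 = 169
n = (1 + sqrt(169))/2 = (1 + 13)/2 = 7


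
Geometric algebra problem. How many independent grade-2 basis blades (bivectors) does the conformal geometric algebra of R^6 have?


The conformal model of R^6 uses Cl(7,1) with m = 6 + 2 = 8 generators.
Number of grade-2 blades = C(m, 2) = C(8, 2)
= 8*7/2 = 28


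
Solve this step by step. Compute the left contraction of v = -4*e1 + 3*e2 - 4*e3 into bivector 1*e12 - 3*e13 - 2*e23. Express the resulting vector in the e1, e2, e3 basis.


Left contraction v _| B = <vB>_1 (grade-1 part of the geometric product vB).
Using e1_|e12 = e2, e2_|e12 = -e1, e1_|e13 = e3, e3_|e13 = -e1, e2_|e23 = e3, e3_|e23 = -e2:
e1 coeff: -v2*b12 - v3*b13 = -(3)*(1) - (-4)*(-3) = -15
e2 coeff: v1*b12 - v3*b23 = (-4)*(1) - (-4)*(-2) = -12
e3 coeff: v1*b13 + v2*b23 = (-4)*(-3) + (3)*(-2) = 6
v _| B = -15*e1 - 12*e2 + 6*e3


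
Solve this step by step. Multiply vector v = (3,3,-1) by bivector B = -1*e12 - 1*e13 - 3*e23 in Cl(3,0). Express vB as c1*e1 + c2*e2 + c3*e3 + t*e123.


vB has grade-1 (vector) and grade-3 (trivector) parts: vB = (v _| B) + (v ^ B).
Vector part <vB>_1:
  e1: -v2*b12 - v3*b13 = -(3)*(-1) - (-1)*(-1) = 2
  e2: v1*b12 - v3*b23 = (3)*(-1) - (-1)*(-3) = -6
  e3: v1*b13 + v2*b23 = (3)*(-1) + (3)*(-3) = -12
Trivector part <vB>_3:
  e123: v1*b23 - v2*b13 + v3*b12 = (3)*(-3) - (3)*(-1) + (-1)*(-1) = -5
vB = 2*e1 - 6*e2 - 12*e3 - 5*e123


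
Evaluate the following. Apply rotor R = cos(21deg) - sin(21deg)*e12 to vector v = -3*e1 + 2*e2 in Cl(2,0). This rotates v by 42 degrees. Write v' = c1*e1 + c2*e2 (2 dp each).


Rotor R = cos(21deg) - sin(21deg)*e12
Rotation angle theta = 2 * 21 = 42 degrees
v' = R*v*~R rotates v by theta.
cos(42deg) = 0.7431, sin(42deg) = 0.6691
v'_1 = -3*cos(42deg) - 2*sin(42deg)
= -3*0.7431 - 2*0.6691
= -3.57
v'_2 = -3*sin(42deg) + 2*cos(42deg)
= -3*0.6691 + 2*0.7431
= -0.52
v' = -3.57*e1 - 0.52*e2


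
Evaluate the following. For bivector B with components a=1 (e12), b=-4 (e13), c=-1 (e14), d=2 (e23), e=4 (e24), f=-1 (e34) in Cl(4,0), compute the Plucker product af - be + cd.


Plucker relation: af - be + cd
a*f = 1*(-1) = -1
b*e = (-4)*4 = -16
c*d = (-1)*2 = -2
af - be + cd = -1 - (-16) + (-2)
= 13


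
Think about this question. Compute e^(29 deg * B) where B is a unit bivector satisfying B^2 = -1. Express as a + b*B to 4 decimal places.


For a unit bivector B with B^2 = -1, the exponential series gives
e^(theta*B) = cos(theta) + sin(theta)*B (the GA analogue of Euler's formula).
theta = 29 degrees = 0.506145 rad
cos(29 deg) = 0.8746
sin(29 deg) = 0.4848
exp(theta*B) = 0.8746 + 0.4848*B


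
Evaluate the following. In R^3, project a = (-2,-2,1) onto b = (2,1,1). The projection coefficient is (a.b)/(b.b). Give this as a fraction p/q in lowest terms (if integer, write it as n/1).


Projection coefficient = (a . b) / (b . b)
a . b = (-2)*2 + (-2)*1 + 1*1
= -4 + (-2) + 1 = -5
b . b = 2^2 + 1^2 + 1^2
= 4 + 1 + 1 = 6
Coefficient = -5/6
In lowest terms: -5/6


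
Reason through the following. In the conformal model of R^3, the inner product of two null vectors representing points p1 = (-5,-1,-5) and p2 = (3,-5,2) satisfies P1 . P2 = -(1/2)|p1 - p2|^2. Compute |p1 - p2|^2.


p1 - p2 = (-8, 4, -7)
|p1 - p2|^2 = (-8)^2 + 4^2 + (-7)^2
= 64 + 16 + 49
= 129


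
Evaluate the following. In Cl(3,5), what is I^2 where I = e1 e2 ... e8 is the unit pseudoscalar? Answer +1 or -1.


The pseudoscalar I = e1...e_n (product of all n generators) of Cl(p,q) satisfies I^2 = (-1)^(q + n(n-1)/2).
p = 3, q = 5, n = p + q = 8
n(n-1)/2 = 8 * 7 / 2 = 28
Exponent = q + n(n-1)/2 = 5 + 28 = 33
I^2 = (-1)^33 = -1


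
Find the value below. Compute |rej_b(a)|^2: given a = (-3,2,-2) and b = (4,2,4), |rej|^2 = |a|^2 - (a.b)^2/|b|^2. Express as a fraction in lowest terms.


|a|^2 = (-3)^2 + 2^2 + (-2)^2 = 17
|b|^2 = 4^2 + 2^2 + 4^2 = 36
a . b = (-3)*4 + 2*2 + (-2)*4 = -16
(a.b)^2 = (-16)^2 = 256
|rej|^2 = 17 - 256/36
= (612 - 256)/36
= 356/36
In lowest terms: 89/9


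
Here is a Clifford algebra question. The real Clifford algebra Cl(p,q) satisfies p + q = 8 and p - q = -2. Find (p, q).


We need p + q = 8 and p - q = -2.
Adding: 2p = 8 + (-2) = 6, so p = 3.
Then q = 8 - 3 = 5.
(p, q) = (3, 5)


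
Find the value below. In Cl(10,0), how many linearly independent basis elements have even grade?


Even subalgebra dimension = 2^(n-1)
n = 10 + 0 = 10
2^(10 - 1) = 2^9 = 512
Verification: sum of C(10,k) for even k = 1 + 45 + 210 + 210 + 45 + 1 = 512
Result = 512


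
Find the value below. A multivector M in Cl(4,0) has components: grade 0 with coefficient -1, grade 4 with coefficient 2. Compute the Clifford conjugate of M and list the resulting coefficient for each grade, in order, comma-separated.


Clifford conjugate sign for grade k: (-1)^(k(k+1)/2)
Grade 0: (-1)^(0*1/2) = (-1)^0 = 1, coeff -1 -> -1
Grade 4: (-1)^(4*5/2) = (-1)^10 = 1, coeff 2 -> 2
Conjugated coefficients: -1, 2


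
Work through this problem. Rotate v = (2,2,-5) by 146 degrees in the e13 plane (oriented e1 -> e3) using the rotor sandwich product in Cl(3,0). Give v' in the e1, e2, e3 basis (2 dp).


Rotor R = cos(73deg) - sin(73deg)*e13
Rotation angle theta = 2 * 73 = 146 degrees in the e13 plane (e1 -> e3).
The component perpendicular to the plane (e2) is invariant: v'_2 = v2 = 2.00
cos(146deg) = -0.8290, sin(146deg) = 0.5592
v'_1 = v1*cos(theta) - v3*sin(theta) = 2*(-0.8290) - (-5)*0.5592 = 1.14
v'_3 = v1*sin(theta) + v3*cos(theta) = 2*0.5592 + (-5)*(-0.8290) = 5.26
v' = 1.14*e1 + 2.00*e2 + 5.26*e3


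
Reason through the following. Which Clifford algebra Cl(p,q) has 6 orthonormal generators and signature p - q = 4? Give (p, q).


We need p + q = 6 and p - q = 4.
Adding: 2p = 6 + 4 = 10, so p = 5.
Then q = 6 - 5 = 1.
(p, q) = (5, 1)


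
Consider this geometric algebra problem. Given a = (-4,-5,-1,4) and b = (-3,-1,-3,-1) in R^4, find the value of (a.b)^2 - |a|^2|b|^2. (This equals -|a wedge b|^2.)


a . b = (-4)*(-3) + (-5)*(-1) + (-1)*(-3) + 4*(-1)
= 12 + 5 + 3 + (-4) = 16
|a|^2 = (-4)^2 + (-5)^2 + (-1)^2 + 4^2 = 58
|b|^2 = (-3)^2 + (-1)^2 + (-3)^2 + (-1)^2 = 20
(a.b)^2 = 16^2 = 256
|a|^2 * |b|^2 = 58 * 20 = 1160
Result = 256 - 1160 = -904


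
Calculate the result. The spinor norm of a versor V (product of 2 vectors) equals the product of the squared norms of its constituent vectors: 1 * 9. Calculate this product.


Spinor norm N(V) = |v1|^2 * |v2|^2 * ... * |v2|^2
= 1 * 9
Running product: 1, 9
N(V) = 9


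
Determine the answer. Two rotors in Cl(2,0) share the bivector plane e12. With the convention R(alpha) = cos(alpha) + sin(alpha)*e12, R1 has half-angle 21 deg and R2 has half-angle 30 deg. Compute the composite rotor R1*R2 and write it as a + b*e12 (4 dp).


Same-plane rotors commute and their half-angles add:
R1*R2 = cos(a1 + a2) + sin(a1 + a2)*e12.
a1 + a2 = 21 + 30 = 51 deg
cos(51 deg) = 0.6293
sin(51 deg) = 0.7771
R1*R2 = 0.6293 + 0.7771*e12


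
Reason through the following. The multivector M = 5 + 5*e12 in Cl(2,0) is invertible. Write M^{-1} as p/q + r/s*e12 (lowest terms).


M = 5 + 5*e12, where e12^2 = -1.
Since M commutes with its reverse ~M = a - b*e12, M * ~M = a^2 - b^2*e12^2 = a^2 + b^2.
So M^{-1} = ~M / (a^2 + b^2) = (a - b*e12)/(a^2 + b^2).
a^2 + b^2 = 25 + 25 = 50
Scalar part = 5/50 = 1/10
Bivector coeff = -5/50 = -1/10
M^{-1} = 1/10 - 1/10*e12


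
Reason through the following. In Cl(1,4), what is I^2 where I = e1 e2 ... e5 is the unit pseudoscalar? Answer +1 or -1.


The pseudoscalar I = e1...e_n (product of all n generators) of Cl(p,q) satisfies I^2 = (-1)^(q + n(n-1)/2).
p = 1, q = 4, n = p + q = 5
n(n-1)/2 = 5 * 4 / 2 = 10
Exponent = q + n(n-1)/2 = 4 + 10 = 14
I^2 = (-1)^14 = +1


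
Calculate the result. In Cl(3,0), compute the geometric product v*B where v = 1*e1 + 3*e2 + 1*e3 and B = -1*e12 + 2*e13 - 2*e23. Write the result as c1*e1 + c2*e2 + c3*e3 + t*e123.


vB has grade-1 (vector) and grade-3 (trivector) parts: vB = (v _| B) + (v ^ B).
Vector part <vB>_1:
  e1: -v2*b12 - v3*b13 = -(3)*(-1) - (1)*(2) = 1
  e2: v1*b12 - v3*b23 = (1)*(-1) - (1)*(-2) = 1
  e3: v1*b13 + v2*b23 = (1)*(2) + (3)*(-2) = -4
Trivector part <vB>_3:
  e123: v1*b23 - v2*b13 + v3*b12 = (1)*(-2) - (3)*(2) + (1)*(-1) = -9
vB = 1*e1 + 1*e2 - 4*e3 - 9*e123


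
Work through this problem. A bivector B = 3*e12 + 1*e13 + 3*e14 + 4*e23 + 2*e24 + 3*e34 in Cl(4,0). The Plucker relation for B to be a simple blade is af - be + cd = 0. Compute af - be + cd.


Plucker relation: af - be + cd
a*f = 3*3 = 9
b*e = 1*2 = 2
c*d = 3*4 = 12
af - be + cd = 9 - 2 + 12
= 19


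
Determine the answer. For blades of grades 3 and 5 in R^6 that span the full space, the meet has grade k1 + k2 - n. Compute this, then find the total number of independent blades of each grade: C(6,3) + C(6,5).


Meet grade = grade(A) + grade(B) - n
= 3 + 5 - 6 = 2
C(6,3) = 20
C(6,5) = 6
dim_A + dim_B = 20 + 6 = 26


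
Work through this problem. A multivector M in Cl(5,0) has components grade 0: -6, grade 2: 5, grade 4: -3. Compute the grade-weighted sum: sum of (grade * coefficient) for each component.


Grade-weighted sum = sum of grade_k * coefficient_k
0*(-6) = 0
2*5 = 10
4*(-3) = -12
Total = 0 + 10 + (-12) = -2


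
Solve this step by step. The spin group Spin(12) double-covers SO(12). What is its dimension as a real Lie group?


Spin(n) double-covers SO(n); both have Lie algebra so(n) of dimension n(n-1)/2.
n = 12
n(n-1) = 12 * 11 = 132
dim Spin(12) = 132/2 = 66


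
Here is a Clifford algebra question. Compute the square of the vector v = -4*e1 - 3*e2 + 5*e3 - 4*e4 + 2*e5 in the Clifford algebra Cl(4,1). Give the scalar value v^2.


v^2 = sum of c_i^2 * e_i^2
Positive signature terms (e_i^2 = +1): (-4)^2 + (-3)^2 + 5^2 + (-4)^2 = 66
Negative signature terms (e_j^2 = -1): 2^2 = 4
v^2 = 66 - 4 = 62


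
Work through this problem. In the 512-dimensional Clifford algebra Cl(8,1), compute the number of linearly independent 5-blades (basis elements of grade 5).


Number of grade-k basis blades in Cl(p,q) with n = p + q is C(n, k).
n = 8 + 1 = 9
C(9, 5) = 9! / (5! * 4!)
= 362880 / (120 * 24)
= 126


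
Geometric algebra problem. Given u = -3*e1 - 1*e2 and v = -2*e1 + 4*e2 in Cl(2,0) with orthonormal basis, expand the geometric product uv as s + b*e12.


Expand: (-3*e1 - 1*e2)(-2*e1 + 4*e2)
= (-3)*(-2)*e1e1 + (-3)*4*e1e2 + (-1)*(-2)*e2e1 + (-1)*4*e2e2
Using e1^2 = e2^2 = 1, e2e1 = -e1e2:
Scalar part s = (-3)*(-2) + (-1)*4 = 6 + (-4) = 2
Bivector part b = (-3)*4 - (-1)*(-2) = -12 - 2 = -14
uv = 2 - 14*e12


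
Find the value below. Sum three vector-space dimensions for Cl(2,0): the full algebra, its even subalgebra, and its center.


n = 2 + 0 = 2
Total dim = 2^2 = 4
Even subalgebra dim = 2^1 = 2
n is even, so center dim = 1
Sum = 4 + 2 + 1 = 7


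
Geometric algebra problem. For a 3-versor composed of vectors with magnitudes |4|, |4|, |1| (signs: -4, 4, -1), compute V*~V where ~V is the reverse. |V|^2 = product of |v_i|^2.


Each vector v_i has |v_i|^2 = s_i^2
Squared scales: (-4)^2 = 16, 4^2 = 16, (-1)^2 = 1
|V|^2 = 16 * 16 * 1
= 256


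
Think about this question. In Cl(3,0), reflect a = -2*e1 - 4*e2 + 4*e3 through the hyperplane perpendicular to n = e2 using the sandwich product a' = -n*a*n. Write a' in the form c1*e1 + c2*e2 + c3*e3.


Reflection formula: a' = -n*a*n, with n = e2 (unit vector, n^2 = 1).
For reflection through hyperplane perp to e2:
The component along e2 flips sign, others stay.
a = (-2, -4, 4)
a' = (-2, 4, 4)
a' = -2*e1 + 4*e2 + 4*e3


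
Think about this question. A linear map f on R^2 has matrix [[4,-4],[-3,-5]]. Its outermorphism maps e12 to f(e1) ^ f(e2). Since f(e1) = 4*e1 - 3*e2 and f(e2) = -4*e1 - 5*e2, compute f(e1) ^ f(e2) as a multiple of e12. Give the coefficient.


The outermorphism of a linear map f sends e1^e2 to f(e1)^f(e2).
f(e1) = 4*e1 - 3*e2
f(e2) = -4*e1 - 5*e2
f(e1) ^ f(e2) = (4*e1 - 3*e2) ^ (-4*e1 - 5*e2)
= 4*(-5)*e12 + (-3)*(-4)*e21
= (-20 - 12)*e12
= -32*e12
Coefficient = -32


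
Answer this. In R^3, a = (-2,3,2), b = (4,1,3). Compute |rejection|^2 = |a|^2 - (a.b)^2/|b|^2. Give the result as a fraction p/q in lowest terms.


|a|^2 = (-2)^2 + 3^2 + 2^2 = 17
|b|^2 = 4^2 + 1^2 + 3^2 = 26
a . b = (-2)*4 + 3*1 + 2*3 = 1
(a.b)^2 = 1^2 = 1
|rej|^2 = 17 - 1/26
= (442 - 1)/26
= 441/26
In lowest terms: 441/26


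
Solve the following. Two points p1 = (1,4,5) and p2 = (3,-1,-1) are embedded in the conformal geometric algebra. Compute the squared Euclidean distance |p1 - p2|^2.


p1 - p2 = (-2, 5, 6)
|p1 - p2|^2 = (-2)^2 + 5^2 + 6^2
= 4 + 25 + 36
= 65


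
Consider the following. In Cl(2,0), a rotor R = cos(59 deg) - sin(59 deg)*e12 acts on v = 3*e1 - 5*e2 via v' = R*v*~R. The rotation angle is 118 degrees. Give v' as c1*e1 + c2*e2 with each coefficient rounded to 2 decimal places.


Rotor R = cos(59deg) - sin(59deg)*e12
Rotation angle theta = 2 * 59 = 118 degrees
v' = R*v*~R rotates v by theta.
cos(118deg) = -0.4695, sin(118deg) = 0.8829
v'_1 = 3*cos(118deg) - (-5)*sin(118deg)
= 3*(-0.4695) - (-5)*0.8829
= 3.01
v'_2 = 3*sin(118deg) + (-5)*cos(118deg)
= 3*0.8829 + (-5)*(-0.4695)
= 5.00
v' = 3.01*e1 + 5.00*e2


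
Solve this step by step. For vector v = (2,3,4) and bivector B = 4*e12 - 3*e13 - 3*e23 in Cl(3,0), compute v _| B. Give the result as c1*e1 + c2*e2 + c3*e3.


Left contraction v _| B = <vB>_1 (grade-1 part of the geometric product vB).
Using e1_|e12 = e2, e2_|e12 = -e1, e1_|e13 = e3, e3_|e13 = -e1, e2_|e23 = e3, e3_|e23 = -e2:
e1 coeff: -v2*b12 - v3*b13 = -(3)*(4) - (4)*(-3) = 0
e2 coeff: v1*b12 - v3*b23 = (2)*(4) - (4)*(-3) = 20
e3 coeff: v1*b13 + v2*b23 = (2)*(-3) + (3)*(-3) = -15
v _| B = 0*e1 + 20*e2 - 15*e3


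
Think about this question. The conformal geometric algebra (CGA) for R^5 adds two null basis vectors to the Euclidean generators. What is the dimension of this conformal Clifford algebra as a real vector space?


The conformal model of R^5 uses Cl(6,1): the 5 Euclidean generators plus two extra orthogonal generators e+ (e+^2 = +1) and e- (e-^2 = -1), from which the null vectors e0, einf are built.
Number of generators m = 5 + 2 = 7.
dim Cl(p,q) = 2^m = 2^7 = 128


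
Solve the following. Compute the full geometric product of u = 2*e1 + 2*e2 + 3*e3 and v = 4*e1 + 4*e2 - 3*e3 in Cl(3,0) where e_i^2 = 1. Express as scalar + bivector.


In Cl(3,0): e_i^2 = 1, e_ie_j = -e_je_i for i != j.
Scalar part = u . v = 2*4 + 2*4 + 3*(-3)
= 8 + 8 + (-9) = 7
e12 coeff = 2*4 - 2*4 = 8 - 8 = 0
e13 coeff = 2*(-3) - 3*4 = -6 - 12 = -18
e23 coeff = 2*(-3) - 3*4 = -6 - 12 = -18
uv = 7 + 0*e12 - 18*e13 - 18*e23


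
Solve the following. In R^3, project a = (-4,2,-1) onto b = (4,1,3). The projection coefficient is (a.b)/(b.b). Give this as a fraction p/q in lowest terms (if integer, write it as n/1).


Projection coefficient = (a . b) / (b . b)
a . b = (-4)*4 + 2*1 + (-1)*3
= -16 + 2 + (-3) = -17
b . b = 4^2 + 1^2 + 3^2
= 16 + 1 + 9 = 26
Coefficient = -17/26
In lowest terms: -17/26


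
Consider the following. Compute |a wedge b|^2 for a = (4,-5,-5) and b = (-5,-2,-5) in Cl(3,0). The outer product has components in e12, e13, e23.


a wedge b = (a1*b2 - a2*b1)*e12 + (a1*b3 - a3*b1)*e13 + (a2*b3 - a3*b2)*e23
e12 coeff: 4*(-2) - (-5)*(-5) = -8 - 25 = -33
e13 coeff: 4*(-5) - (-5)*(-5) = -20 - 25 = -45
e23 coeff: (-5)*(-5) - (-5)*(-2) = 25 - 10 = 15
|a wedge b|^2 = (-33)^2 + (-45)^2 + 15^2
= 1089 + 2025 + 225
= 3339


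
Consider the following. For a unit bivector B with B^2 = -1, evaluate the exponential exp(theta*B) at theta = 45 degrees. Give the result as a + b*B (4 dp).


For a unit bivector B with B^2 = -1, the exponential series gives
e^(theta*B) = cos(theta) + sin(theta)*B (the GA analogue of Euler's formula).
theta = 45 degrees = 0.785398 rad
cos(45 deg) = 0.7071
sin(45 deg) = 0.7071
exp(theta*B) = 0.7071 + 0.7071*B


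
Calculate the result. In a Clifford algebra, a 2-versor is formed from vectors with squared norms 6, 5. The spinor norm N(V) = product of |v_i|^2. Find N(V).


Spinor norm N(V) = |v1|^2 * |v2|^2 * ... * |v2|^2
= 6 * 5
Running product: 6, 30
N(V) = 30


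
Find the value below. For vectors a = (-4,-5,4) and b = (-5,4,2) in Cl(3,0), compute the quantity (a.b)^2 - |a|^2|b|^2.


a . b = (-4)*(-5) + (-5)*4 + 4*2
= 20 + (-20) + 8 = 8
|a|^2 = (-4)^2 + (-5)^2 + 4^2 = 57
|b|^2 = (-5)^2 + 4^2 + 2^2 = 45
(a.b)^2 = 8^2 = 64
|a|^2 * |b|^2 = 57 * 45 = 2565
Result = 64 - 2565 = -2501


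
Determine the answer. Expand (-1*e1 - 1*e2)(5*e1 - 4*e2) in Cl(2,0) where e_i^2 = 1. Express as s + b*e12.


Expand: (-1*e1 - 1*e2)(5*e1 - 4*e2)
= (-1)*5*e1e1 + (-1)*(-4)*e1e2 + (-1)*5*e2e1 + (-1)*(-4)*e2e2
Using e1^2 = e2^2 = 1, e2e1 = -e1e2:
Scalar part s = (-1)*5 + (-1)*(-4) = -5 + 4 = -1
Bivector part b = (-1)*(-4) - (-1)*5 = 4 - (-5) = 9
uv = -1 + 9*e12


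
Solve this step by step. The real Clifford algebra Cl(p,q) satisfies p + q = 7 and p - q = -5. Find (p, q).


We need p + q = 7 and p - q = -5.
Adding: 2p = 7 + (-5) = 2, so p = 1.
Then q = 7 - 1 = 6.
(p, q) = (1, 6)


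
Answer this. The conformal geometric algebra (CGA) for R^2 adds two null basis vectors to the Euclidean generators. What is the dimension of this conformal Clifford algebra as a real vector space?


The conformal model of R^2 uses Cl(3,1): the 2 Euclidean generators plus two extra orthogonal generators e+ (e+^2 = +1) and e- (e-^2 = -1), from which the null vectors e0, einf are built.
Number of generators m = 2 + 2 = 4.
dim Cl(p,q) = 2^m = 2^4 = 16


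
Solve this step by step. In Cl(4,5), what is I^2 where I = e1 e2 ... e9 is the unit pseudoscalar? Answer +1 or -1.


The pseudoscalar I = e1...e_n (product of all n generators) of Cl(p,q) satisfies I^2 = (-1)^(q + n(n-1)/2).
p = 4, q = 5, n = p + q = 9
n(n-1)/2 = 9 * 8 / 2 = 36
Exponent = q + n(n-1)/2 = 5 + 36 = 41
I^2 = (-1)^41 = -1


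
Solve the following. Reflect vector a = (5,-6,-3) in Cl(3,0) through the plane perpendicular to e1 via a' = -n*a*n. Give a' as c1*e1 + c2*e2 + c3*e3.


Reflection formula: a' = -n*a*n, with n = e1 (unit vector, n^2 = 1).
For reflection through hyperplane perp to e1:
The component along e1 flips sign, others stay.
a = (5, -6, -3)
a' = (-5, -6, -3)
a' = -5*e1 - 6*e2 - 3*e3


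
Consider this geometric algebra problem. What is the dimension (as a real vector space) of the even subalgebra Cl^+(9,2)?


Even subalgebra dimension = 2^(n-1)
n = 9 + 2 = 11
2^(11 - 1) = 2^10 = 1024
Verification: sum of C(11,k) for even k = 1 + 55 + 330 + 462 + 165 + 11 = 1024
Result = 1024


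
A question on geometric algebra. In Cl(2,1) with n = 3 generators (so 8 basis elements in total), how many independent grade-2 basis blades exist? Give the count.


Number of grade-k basis blades in Cl(p,q) with n = p + q is C(n, k).
n = 2 + 1 = 3
C(3, 2) = 3! / (2! * 1!)
= 6 / (2 * 1)
= 3


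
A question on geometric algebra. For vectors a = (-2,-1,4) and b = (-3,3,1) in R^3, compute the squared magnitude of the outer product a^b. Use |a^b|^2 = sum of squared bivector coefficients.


a wedge b = (a1*b2 - a2*b1)*e12 + (a1*b3 - a3*b1)*e13 + (a2*b3 - a3*b2)*e23
e12 coeff: (-2)*3 - (-1)*(-3) = -6 - 3 = -9
e13 coeff: (-2)*1 - 4*(-3) = -2 - (-12) = 10
e23 coeff: (-1)*1 - 4*3 = -1 - 12 = -13
|a wedge b|^2 = (-9)^2 + 10^2 + (-13)^2
= 81 + 100 + 169
= 350


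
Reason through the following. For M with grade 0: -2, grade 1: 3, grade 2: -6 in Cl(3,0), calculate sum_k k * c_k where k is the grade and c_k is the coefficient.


Grade-weighted sum = sum of grade_k * coefficient_k
0*(-2) = 0
1*3 = 3
2*(-6) = -12
Total = 0 + 3 + (-12) = -9


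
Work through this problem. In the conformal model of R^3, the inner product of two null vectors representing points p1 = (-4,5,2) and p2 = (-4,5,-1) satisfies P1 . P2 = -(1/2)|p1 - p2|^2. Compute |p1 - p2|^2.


p1 - p2 = (0, 0, 3)
|p1 - p2|^2 = 0^2 + 0^2 + 3^2
= 0 + 0 + 9
= 9


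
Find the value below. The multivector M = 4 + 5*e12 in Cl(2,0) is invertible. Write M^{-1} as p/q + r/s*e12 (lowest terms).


M = 4 + 5*e12, where e12^2 = -1.
Since M commutes with its reverse ~M = a - b*e12, M * ~M = a^2 - b^2*e12^2 = a^2 + b^2.
So M^{-1} = ~M / (a^2 + b^2) = (a - b*e12)/(a^2 + b^2).
a^2 + b^2 = 16 + 25 = 41
Scalar part = 4/41 = 4/41
Bivector coeff = -5/41 = -5/41
M^{-1} = 4/41 - 5/41*e12


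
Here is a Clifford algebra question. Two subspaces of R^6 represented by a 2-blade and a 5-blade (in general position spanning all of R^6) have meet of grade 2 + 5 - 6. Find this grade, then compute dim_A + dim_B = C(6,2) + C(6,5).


Meet grade = grade(A) + grade(B) - n
= 2 + 5 - 6 = 1
C(6,2) = 15
C(6,5) = 6
dim_A + dim_B = 15 + 6 = 21


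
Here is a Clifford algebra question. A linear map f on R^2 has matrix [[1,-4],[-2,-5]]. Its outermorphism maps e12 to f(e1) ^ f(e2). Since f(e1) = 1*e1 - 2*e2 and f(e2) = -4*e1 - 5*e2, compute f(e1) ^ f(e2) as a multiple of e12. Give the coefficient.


The outermorphism of a linear map f sends e1^e2 to f(e1)^f(e2).
f(e1) = 1*e1 - 2*e2
f(e2) = -4*e1 - 5*e2
f(e1) ^ f(e2) = (1*e1 - 2*e2) ^ (-4*e1 - 5*e2)
= 1*(-5)*e12 + (-2)*(-4)*e21
= (-5 - 8)*e12
= -13*e12
Coefficient = -13


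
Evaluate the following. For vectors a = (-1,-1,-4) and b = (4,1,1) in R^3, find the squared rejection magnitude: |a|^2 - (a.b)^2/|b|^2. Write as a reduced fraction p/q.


|a|^2 = (-1)^2 + (-1)^2 + (-4)^2 = 18
|b|^2 = 4^2 + 1^2 + 1^2 = 18
a . b = (-1)*4 + (-1)*1 + (-4)*1 = -9
(a.b)^2 = (-9)^2 = 81
|rej|^2 = 18 - 81/18
= (324 - 81)/18
= 243/18
In lowest terms: 27/2


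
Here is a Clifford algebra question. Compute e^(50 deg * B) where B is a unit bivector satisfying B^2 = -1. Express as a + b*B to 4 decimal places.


For a unit bivector B with B^2 = -1, the exponential series gives
e^(theta*B) = cos(theta) + sin(theta)*B (the GA analogue of Euler's formula).
theta = 50 degrees = 0.872665 rad
cos(50 deg) = 0.6428
sin(50 deg) = 0.7660
exp(theta*B) = 0.6428 + 0.7660*B


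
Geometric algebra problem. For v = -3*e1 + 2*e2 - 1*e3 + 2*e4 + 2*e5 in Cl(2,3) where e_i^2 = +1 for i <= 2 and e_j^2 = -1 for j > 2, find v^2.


v^2 = sum of c_i^2 * e_i^2
Positive signature terms (e_i^2 = +1): (-3)^2 + 2^2 = 13
Negative signature terms (e_j^2 = -1): (-1)^2 + 2^2 + 2^2 = 9
v^2 = 13 - 9 = 4


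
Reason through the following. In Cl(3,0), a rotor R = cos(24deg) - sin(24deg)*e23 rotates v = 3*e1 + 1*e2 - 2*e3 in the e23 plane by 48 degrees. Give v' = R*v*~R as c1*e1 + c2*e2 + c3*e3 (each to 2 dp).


Rotor R = cos(24deg) - sin(24deg)*e23
Rotation angle theta = 2 * 24 = 48 degrees in the e23 plane (e2 -> e3).
The component perpendicular to the plane (e1) is invariant: v'_1 = v1 = 3.00
cos(48deg) = 0.6691, sin(48deg) = 0.7431
v'_2 = v2*cos(theta) - v3*sin(theta) = 1*0.6691 - (-2)*0.7431 = 2.16
v'_3 = v2*sin(theta) + v3*cos(theta) = 1*0.7431 + (-2)*0.6691 = -0.60
v' = 3.00*e1 + 2.16*e2 - 0.60*e3


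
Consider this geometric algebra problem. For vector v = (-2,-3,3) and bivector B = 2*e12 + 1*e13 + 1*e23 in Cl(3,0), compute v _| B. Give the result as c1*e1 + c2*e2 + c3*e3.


Left contraction v _| B = <vB>_1 (grade-1 part of the geometric product vB).
Using e1_|e12 = e2, e2_|e12 = -e1, e1_|e13 = e3, e3_|e13 = -e1, e2_|e23 = e3, e3_|e23 = -e2:
e1 coeff: -v2*b12 - v3*b13 = -(-3)*(2) - (3)*(1) = 3
e2 coeff: v1*b12 - v3*b23 = (-2)*(2) - (3)*(1) = -7
e3 coeff: v1*b13 + v2*b23 = (-2)*(1) + (-3)*(1) = -5
v _| B = 3*e1 - 7*e2 - 5*e3


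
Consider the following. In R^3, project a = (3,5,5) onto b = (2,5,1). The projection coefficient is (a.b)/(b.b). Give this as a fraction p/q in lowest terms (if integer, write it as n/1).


Projection coefficient = (a . b) / (b . b)
a . b = 3*2 + 5*5 + 5*1
= 6 + 25 + 5 = 36
b . b = 2^2 + 5^2 + 1^2
= 4 + 25 + 1 = 30
Coefficient = 36/30
In lowest terms: 6/5


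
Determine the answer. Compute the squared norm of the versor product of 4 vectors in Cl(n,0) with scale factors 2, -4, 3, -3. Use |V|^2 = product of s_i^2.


Each vector v_i has |v_i|^2 = s_i^2
Squared scales: 2^2 = 4, (-4)^2 = 16, 3^2 = 9, (-3)^2 = 9
|V|^2 = 4 * 16 * 9 * 9
= 5184


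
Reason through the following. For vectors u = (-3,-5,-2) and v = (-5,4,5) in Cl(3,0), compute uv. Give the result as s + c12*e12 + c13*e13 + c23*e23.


In Cl(3,0): e_i^2 = 1, e_ie_j = -e_je_i for i != j.
Scalar part = u . v = (-3)*(-5) + (-5)*4 + (-2)*5
= 15 + (-20) + (-10) = -15
e12 coeff = (-3)*4 - (-5)*(-5) = -12 - 25 = -37
e13 coeff = (-3)*5 - (-2)*(-5) = -15 - 10 = -25
e23 coeff = (-5)*5 - (-2)*4 = -25 - (-8) = -17
uv = -15 - 37*e12 - 25*e13 - 17*e23


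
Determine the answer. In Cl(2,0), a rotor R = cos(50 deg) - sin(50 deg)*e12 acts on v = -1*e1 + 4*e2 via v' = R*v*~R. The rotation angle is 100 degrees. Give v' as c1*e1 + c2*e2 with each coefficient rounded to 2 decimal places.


Rotor R = cos(50deg) - sin(50deg)*e12
Rotation angle theta = 2 * 50 = 100 degrees
v' = R*v*~R rotates v by theta.
cos(100deg) = -0.1736, sin(100deg) = 0.9848
v'_1 = -1*cos(100deg) - 4*sin(100deg)
= -1*(-0.1736) - 4*0.9848
= -3.77
v'_2 = -1*sin(100deg) + 4*cos(100deg)
= -1*0.9848 + 4*(-0.1736)
= -1.68
v' = -3.77*e1 - 1.68*e2


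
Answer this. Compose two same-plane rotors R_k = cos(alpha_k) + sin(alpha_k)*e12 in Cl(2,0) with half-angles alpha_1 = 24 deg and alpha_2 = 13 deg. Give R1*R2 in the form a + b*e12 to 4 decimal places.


Same-plane rotors commute and their half-angles add:
R1*R2 = cos(a1 + a2) + sin(a1 + a2)*e12.
a1 + a2 = 24 + 13 = 37 deg
cos(37 deg) = 0.7986
sin(37 deg) = 0.6018
R1*R2 = 0.7986 + 0.6018*e12


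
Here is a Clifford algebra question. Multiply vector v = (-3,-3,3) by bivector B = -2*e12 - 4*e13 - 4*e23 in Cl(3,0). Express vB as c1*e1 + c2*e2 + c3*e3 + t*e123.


vB has grade-1 (vector) and grade-3 (trivector) parts: vB = (v _| B) + (v ^ B).
Vector part <vB>_1:
  e1: -v2*b12 - v3*b13 = -(-3)*(-2) - (3)*(-4) = 6
  e2: v1*b12 - v3*b23 = (-3)*(-2) - (3)*(-4) = 18
  e3: v1*b13 + v2*b23 = (-3)*(-4) + (-3)*(-4) = 24
Trivector part <vB>_3:
  e123: v1*b23 - v2*b13 + v3*b12 = (-3)*(-4) - (-3)*(-4) + (3)*(-2) = -6
vB = 6*e1 + 18*e2 + 24*e3 - 6*e123


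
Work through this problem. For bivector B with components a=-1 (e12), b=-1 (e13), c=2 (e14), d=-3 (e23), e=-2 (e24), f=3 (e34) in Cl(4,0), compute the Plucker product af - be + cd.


Plucker relation: af - be + cd
a*f = (-1)*3 = -3
b*e = (-1)*(-2) = 2
c*d = 2*(-3) = -6
af - be + cd = -3 - 2 + (-6)
= -11


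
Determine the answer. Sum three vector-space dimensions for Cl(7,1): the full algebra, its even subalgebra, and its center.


n = 7 + 1 = 8
Total dim = 2^8 = 256
Even subalgebra dim = 2^7 = 128
n is even, so center dim = 1
Sum = 256 + 128 + 1 = 385


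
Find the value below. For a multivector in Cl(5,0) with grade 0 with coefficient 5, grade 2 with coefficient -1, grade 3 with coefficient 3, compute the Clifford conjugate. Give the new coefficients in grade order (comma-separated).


Clifford conjugate sign for grade k: (-1)^(k(k+1)/2)
Grade 0: (-1)^(0*1/2) = (-1)^0 = 1, coeff 5 -> 5
Grade 2: (-1)^(2*3/2) = (-1)^3 = -1, coeff -1 -> 1
Grade 3: (-1)^(3*4/2) = (-1)^6 = 1, coeff 3 -> 3
Conjugated coefficients: 5, 1, 3


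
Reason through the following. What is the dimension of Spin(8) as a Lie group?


Spin(n) double-covers SO(n); both have Lie algebra so(n) of dimension n(n-1)/2.
n = 8
n(n-1) = 8 * 7 = 56
dim Spin(8) = 56/2 = 28


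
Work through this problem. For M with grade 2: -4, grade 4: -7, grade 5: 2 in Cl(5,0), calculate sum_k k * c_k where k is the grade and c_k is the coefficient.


Grade-weighted sum = sum of grade_k * coefficient_k
2*(-4) = -8
4*(-7) = -28
5*2 = 10
Total = -8 + (-28) + 10 = -26


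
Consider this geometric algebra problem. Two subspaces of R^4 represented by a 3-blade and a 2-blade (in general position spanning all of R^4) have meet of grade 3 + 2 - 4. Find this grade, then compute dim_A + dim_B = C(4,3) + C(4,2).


Meet grade = grade(A) + grade(B) - n
= 3 + 2 - 4 = 1
C(4,3) = 4
C(4,2) = 6
dim_A + dim_B = 4 + 6 = 10


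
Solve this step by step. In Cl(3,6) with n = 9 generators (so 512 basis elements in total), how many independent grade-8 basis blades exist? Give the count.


Number of grade-k basis blades in Cl(p,q) with n = p + q is C(n, k).
n = 3 + 6 = 9
C(9, 8) = 9! / (8! * 1!)
= 362880 / (40320 * 1)
= 9


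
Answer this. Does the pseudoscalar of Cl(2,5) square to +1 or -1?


The pseudoscalar I = e1...e_n (product of all n generators) of Cl(p,q) satisfies I^2 = (-1)^(q + n(n-1)/2).
p = 2, q = 5, n = p + q = 7
n(n-1)/2 = 7 * 6 / 2 = 21
Exponent = q + n(n-1)/2 = 5 + 21 = 26
I^2 = (-1)^26 = +1
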